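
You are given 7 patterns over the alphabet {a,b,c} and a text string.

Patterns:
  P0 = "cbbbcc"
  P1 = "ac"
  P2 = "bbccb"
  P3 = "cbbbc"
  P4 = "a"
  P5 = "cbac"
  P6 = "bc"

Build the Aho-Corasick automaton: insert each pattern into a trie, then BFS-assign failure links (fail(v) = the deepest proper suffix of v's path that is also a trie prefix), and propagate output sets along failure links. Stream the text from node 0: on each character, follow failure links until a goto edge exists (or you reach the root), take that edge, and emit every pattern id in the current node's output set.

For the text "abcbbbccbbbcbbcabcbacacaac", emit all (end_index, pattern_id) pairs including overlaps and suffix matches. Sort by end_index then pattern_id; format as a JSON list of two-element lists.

Build:
Trie nodes:
  0='ε' goto a→7 b→9 c→1
  1='c' goto b→2
  2='cb' goto a→14 b→3
  3='cbb' goto b→4
  4='cbbb' goto c→5
  5='cbbbc' goto c→6  ←P3
  6='cbbbcc' goto ·  ←P0
  7='a' goto c→8  ←P4
  8='ac' goto ·  ←P1
  9='b' goto b→10 c→16
  10='bb' goto c→11
  11='bbc' goto c→12
  12='bbcc' goto b→13
  13='bbccb' goto ·  ←P2
  14='cba' goto c→15
  15='cbac' goto ·  ←P5
  16='bc' goto ·  ←P6

BFS fail/out derivation:
  n1('c'): parent n0 fail=0; on 'c' 0 → fail=0;  out ∅∪∅=∅
  n7('a'): parent n0 fail=0; on 'a' 0 → fail=0;  out {4}∪∅={4}
  n9('b'): parent n0 fail=0; on 'b' 0 → fail=0;  out ∅∪∅=∅
  n2('cb'): parent n1 fail=0; on 'b' 0 → fail=9;  out ∅∪∅=∅
  n8('ac'): parent n7 fail=0; on 'c' 0 → fail=1;  out {1}∪∅={1}
  n10('bb'): parent n9 fail=0; on 'b' 0 → fail=9;  out ∅∪∅=∅
  n16('bc'): parent n9 fail=0; on 'c' 0 → fail=1;  out {6}∪∅={6}
  n3('cbb'): parent n2 fail=9; on 'b' 9 → fail=10;  out ∅∪∅=∅
  n11('bbc'): parent n10 fail=9; on 'c' 9 → fail=16;  out ∅∪{6}={6}
  n14('cba'): parent n2 fail=9; on 'a' 9→0 → fail=7;  out ∅∪{4}={4}
  n4('cbbb'): parent n3 fail=10; on 'b' 10→9 → fail=10;  out ∅∪∅=∅
  n12('bbcc'): parent n11 fail=16; on 'c' 16→1→0 → fail=1;  out ∅∪∅=∅
  n15('cbac'): parent n14 fail=7; on 'c' 7 → fail=8;  out {5}∪{1}={1,5}
  n5('cbbbc'): parent n4 fail=10; on 'c' 10 → fail=11;  out {3}∪{6}={3,6}
  n13('bbccb'): parent n12 fail=1; on 'b' 1 → fail=2;  out {2}∪∅={2}
  n6('cbbbcc'): parent n5 fail=11; on 'c' 11 → fail=12;  out {0}∪∅={0}

Text stream:
i=0 'a': node 0→7  emit P4@[0:0]
i=1 'b': node 7→9 (via fail)
i=2 'c': node 9→16  emit P6@[1:2]
i=3 'b': node 16→2 (via fail)
i=4 'b': node 2→3
i=5 'b': node 3→4
i=6 'c': node 4→5  emit P3@[2:6],P6@[5:6]
i=7 'c': node 5→6  emit P0@[2:7]
i=8 'b': node 6→13 (via fail)  emit P2@[4:8]
i=9 'b': node 13→3 (via fail)
i=10 'b': node 3→4
i=11 'c': node 4→5  emit P3@[7:11],P6@[10:11]
i=12 'b': node 5→2 (via fail)
i=13 'b': node 2→3
i=14 'c': node 3→11 (via fail)  emit P6@[13:14]
i=15 'a': node 11→7 (via fail)  emit P4@[15:15]
i=16 'b': node 7→9 (via fail)
i=17 'c': node 9→16  emit P6@[16:17]
i=18 'b': node 16→2 (via fail)
i=19 'a': node 2→14  emit P4@[19:19]
i=20 'c': node 14→15  emit P1@[19:20],P5@[17:20]
i=21 'a': node 15→7 (via fail)  emit P4@[21:21]
i=22 'c': node 7→8  emit P1@[21:22]
i=23 'a': node 8→7 (via fail)  emit P4@[23:23]
i=24 'a': node 7→7 (via fail)  emit P4@[24:24]
i=25 'c': node 7→8  emit P1@[24:25]

All matches (sorted): [[0,4],[2,6],[6,3],[6,6],[7,0],[8,2],[11,3],[11,6],[14,6],[15,4],[17,6],[19,4],[20,1],[20,5],[21,4],[22,1],[23,4],[24,4],[25,1]]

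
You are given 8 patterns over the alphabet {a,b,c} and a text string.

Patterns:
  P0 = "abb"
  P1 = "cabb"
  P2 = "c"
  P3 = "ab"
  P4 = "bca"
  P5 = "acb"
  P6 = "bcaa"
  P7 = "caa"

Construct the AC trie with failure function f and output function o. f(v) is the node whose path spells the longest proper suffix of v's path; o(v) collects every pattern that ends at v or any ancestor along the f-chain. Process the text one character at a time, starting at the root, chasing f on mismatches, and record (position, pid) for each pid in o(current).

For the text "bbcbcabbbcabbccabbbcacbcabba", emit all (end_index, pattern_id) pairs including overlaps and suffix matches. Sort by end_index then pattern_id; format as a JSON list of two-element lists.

Build automaton:
Trie nodes:
  n0 'ε': a→1 b→8 c→4
  n1 'a': b→2 c→11
  n2 'ab': b→3  [P3 ends]
  n3 'abb': ·  [P0 ends]
  n4 'c': a→5  [P2 ends]
  n5 'ca': a→14 b→6
  n6 'cab': b→7
  n7 'cabb': ·  [P1 ends]
  n8 'b': c→9
  n9 'bc': a→10
  n10 'bca': a→13  [P4 ends]
  n11 'ac': b→12
  n12 'acb': ·  [P5 ends]
  n13 'bcaa': ·  [P6 ends]
  n14 'caa': ·  [P7 ends]

Failure links (BFS by depth):
  fail(1) 'a': from fail(0)=0 chase 'a': 0 ⇒ 0;  out=∅∪out(0)=∅
  fail(4) 'c': from fail(0)=0 chase 'c': 0 ⇒ 0;  out={2}∪out(0)={2}
  fail(8) 'b': from fail(0)=0 chase 'b': 0 ⇒ 0;  out=∅∪out(0)=∅
  fail(2) 'ab': from fail(1)=0 chase 'b': 0 ⇒ 8;  out={3}∪out(8)={3}
  fail(5) 'ca': from fail(4)=0 chase 'a': 0 ⇒ 1;  out=∅∪out(1)=∅
  fail(9) 'bc': from fail(8)=0 chase 'c': 0 ⇒ 4;  out=∅∪out(4)={2}
  fail(11) 'ac': from fail(1)=0 chase 'c': 0 ⇒ 4;  out=∅∪out(4)={2}
  fail(3) 'abb': from fail(2)=8 chase 'b': 8→0 ⇒ 8;  out={0}∪out(8)={0}
  fail(6) 'cab': from fail(5)=1 chase 'b': 1 ⇒ 2;  out=∅∪out(2)={3}
  fail(10) 'bca': from fail(9)=4 chase 'a': 4 ⇒ 5;  out={4}∪out(5)={4}
  fail(12) 'acb': from fail(11)=4 chase 'b': 4→0 ⇒ 8;  out={5}∪out(8)={5}
  fail(14) 'caa': from fail(5)=1 chase 'a': 1→0 ⇒ 1;  out={7}∪out(1)={7}
  fail(7) 'cabb': from fail(6)=2 chase 'b': 2 ⇒ 3;  out={1}∪out(3)={0,1}
  fail(13) 'bcaa': from fail(10)=5 chase 'a': 5 ⇒ 14;  out={6}∪out(14)={6,7}

Run:
pos 0 'b': at 8
pos 1 'b': at 8 ·f
pos 2 'c': at 9  → match P2@[2:2]
pos 3 'b': at 8 ·f
pos 4 'c': at 9  → match P2@[4:4]
pos 5 'a': at 10  → match P4@[3:5]
pos 6 'b': at 6 ·f  → match P3@[5:6]
pos 7 'b': at 7  → match P0@[5:7],P1@[4:7]
pos 8 'b': at 8 ·f
pos 9 'c': at 9  → match P2@[9:9]
pos 10 'a': at 10  → match P4@[8:10]
pos 11 'b': at 6 ·f  → match P3@[10:11]
pos 12 'b': at 7  → match P0@[10:12],P1@[9:12]
pos 13 'c': at 9 ·f  → match P2@[13:13]
pos 14 'c': at 4 ·f  → match P2@[14:14]
pos 15 'a': at 5
pos 16 'b': at 6  → match P3@[15:16]
pos 17 'b': at 7  → match P0@[15:17],P1@[14:17]
pos 18 'b': at 8 ·f
pos 19 'c': at 9  → match P2@[19:19]
pos 20 'a': at 10  → match P4@[18:20]
pos 21 'c': at 11 ·f  → match P2@[21:21]
pos 22 'b': at 12  → match P5@[20:22]
pos 23 'c': at 9 ·f  → match P2@[23:23]
pos 24 'a': at 10  → match P4@[22:24]
pos 25 'b': at 6 ·f  → match P3@[24:25]
pos 26 'b': at 7  → match P0@[24:26],P1@[23:26]
pos 27 'a': at 1 ·f

Result: [[2,2],[4,2],[5,4],[6,3],[7,0],[7,1],[9,2],[10,4],[11,3],[12,0],[12,1],[13,2],[14,2],[16,3],[17,0],[17,1],[19,2],[20,4],[21,2],[22,5],[23,2],[24,4],[25,3],[26,0],[26,1]]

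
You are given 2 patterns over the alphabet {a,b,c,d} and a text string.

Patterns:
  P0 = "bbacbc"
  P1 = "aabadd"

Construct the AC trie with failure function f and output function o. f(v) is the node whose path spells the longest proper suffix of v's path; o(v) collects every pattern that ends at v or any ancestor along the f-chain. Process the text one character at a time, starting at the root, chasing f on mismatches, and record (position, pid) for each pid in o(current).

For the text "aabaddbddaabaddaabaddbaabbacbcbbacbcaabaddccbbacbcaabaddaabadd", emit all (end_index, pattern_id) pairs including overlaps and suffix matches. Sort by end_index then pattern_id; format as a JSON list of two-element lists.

Build automaton:
Trie (insert patterns):
  0='ε' goto a→7 b→1
  1='b' goto b→2
  2='bb' goto a→3
  3='bba' goto c→4
  4='bbac' goto b→5
  5='bbacb' goto c→6
  6='bbacbc' goto ·  [P0 ends]
  7='a' goto a→8
  8='aa' goto b→9
  9='aab' goto a→10
  10='aaba' goto d→11
  11='aabad' goto d→12
  12='aabadd' goto ·  [P1 ends]

Failure links (BFS by depth):
  n1('b'): parent n0 fail=0; on 'b' 0 → fail=0;  out ∅∪∅=∅
  n7('a'): parent n0 fail=0; on 'a' 0 → fail=0;  out ∅∪∅=∅
  n2('bb'): parent n1 fail=0; on 'b' 0 → fail=1;  out ∅∪∅=∅
  n8('aa'): parent n7 fail=0; on 'a' 0 → fail=7;  out ∅∪∅=∅
  n3('bba'): parent n2 fail=1; on 'a' 1→0 → fail=7;  out ∅∪∅=∅
  n9('aab'): parent n8 fail=7; on 'b' 7→0 → fail=1;  out ∅∪∅=∅
  n4('bbac'): parent n3 fail=7; on 'c' 7→0 → fail=0;  out ∅∪∅=∅
  n10('aaba'): parent n9 fail=1; on 'a' 1→0 → fail=7;  out ∅∪∅=∅
  n5('bbacb'): parent n4 fail=0; on 'b' 0 → fail=1;  out ∅∪∅=∅
  n11('aabad'): parent n10 fail=7; on 'd' 7→0 → fail=0;  out ∅∪∅=∅
  n6('bbacbc'): parent n5 fail=1; on 'c' 1→0 → fail=0;  out {0}∪∅={0}
  n12('aabadd'): parent n11 fail=0; on 'd' 0 → fail=0;  out {1}∪∅={1}

Run:
i=0 'a': node 0→7
i=1 'a': node 7→8
i=2 'b': node 8→9
i=3 'a': node 9→10
i=4 'd': node 10→11
i=5 'd': node 11→12  ** P1@[0:5]
i=6 'b': node 12→1 ·f
i=7 'd': node 1→0 ·f
i=8 'd': node 0→0
i=9 'a': node 0→7
i=10 'a': node 7→8
i=11 'b': node 8→9
i=12 'a': node 9→10
i=13 'd': node 10→11
i=14 'd': node 11→12  ** P1@[9:14]
i=15 'a': node 12→7 ·f
i=16 'a': node 7→8
i=17 'b': node 8→9
i=18 'a': node 9→10
i=19 'd': node 10→11
i=20 'd': node 11→12  ** P1@[15:20]
i=21 'b': node 12→1 ·f
i=22 'a': node 1→7 ·f
i=23 'a': node 7→8
i=24 'b': node 8→9
i=25 'b': node 9→2 ·f
i=26 'a': node 2→3
i=27 'c': node 3→4
i=28 'b': node 4→5
i=29 'c': node 5→6  ** P0@[24:29]
i=30 'b': node 6→1 ·f
i=31 'b': node 1→2
i=32 'a': node 2→3
i=33 'c': node 3→4
i=34 'b': node 4→5
i=35 'c': node 5→6  ** P0@[30:35]
i=36 'a': node 6→7 ·f
i=37 'a': node 7→8
i=38 'b': node 8→9
i=39 'a': node 9→10
i=40 'd': node 10→11
i=41 'd': node 11→12  ** P1@[36:41]
i=42 'c': node 12→0 ·f
i=43 'c': node 0→0
i=44 'b': node 0→1
i=45 'b': node 1→2
i=46 'a': node 2→3
i=47 'c': node 3→4
i=48 'b': node 4→5
i=49 'c': node 5→6  ** P0@[44:49]
i=50 'a': node 6→7 ·f
i=51 'a': node 7→8
i=52 'b': node 8→9
i=53 'a': node 9→10
i=54 'd': node 10→11
i=55 'd': node 11→12  ** P1@[50:55]
i=56 'a': node 12→7 ·f
i=57 'a': node 7→8
i=58 'b': node 8→9
i=59 'a': node 9→10
i=60 'd': node 10→11
i=61 'd': node 11→12  ** P1@[56:61]

All matches (sorted): [[5,1],[14,1],[20,1],[29,0],[35,0],[41,1],[49,0],[55,1],[61,1]]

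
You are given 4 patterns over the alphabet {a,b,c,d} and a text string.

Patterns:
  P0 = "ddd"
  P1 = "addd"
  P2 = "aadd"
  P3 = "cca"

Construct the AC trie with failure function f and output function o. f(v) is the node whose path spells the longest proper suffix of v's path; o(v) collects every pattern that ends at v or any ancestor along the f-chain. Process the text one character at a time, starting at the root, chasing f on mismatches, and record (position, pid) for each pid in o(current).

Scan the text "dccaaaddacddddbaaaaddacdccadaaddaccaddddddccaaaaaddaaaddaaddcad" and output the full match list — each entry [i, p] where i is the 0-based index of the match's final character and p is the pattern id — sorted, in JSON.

Construct AC machine:
Trie (insert patterns):
  0='ε' goto a→4 c→11 d→1
  1='d' goto d→2
  2='dd' goto d→3
  3='ddd' goto ·  ←P0
  4='a' goto a→8 d→5
  5='ad' goto d→6
  6='add' goto d→7
  7='addd' goto ·  ←P1
  8='aa' goto d→9
  9='aad' goto d→10
  10='aadd' goto ·  ←P2
  11='c' goto c→12
  12='cc' goto a→13
  13='cca' goto ·  ←P3

BFS fail/out derivation:
  fail(1) 'd': from fail(0)=0 chase 'd': 0 ⇒ 0;  out=∅∪out(0)=∅
  fail(4) 'a': from fail(0)=0 chase 'a': 0 ⇒ 0;  out=∅∪out(0)=∅
  fail(11) 'c': from fail(0)=0 chase 'c': 0 ⇒ 0;  out=∅∪out(0)=∅
  fail(2) 'dd': from fail(1)=0 chase 'd': 0 ⇒ 1;  out=∅∪out(1)=∅
  fail(5) 'ad': from fail(4)=0 chase 'd': 0 ⇒ 1;  out=∅∪out(1)=∅
  fail(8) 'aa': from fail(4)=0 chase 'a': 0 ⇒ 4;  out=∅∪out(4)=∅
  fail(12) 'cc': from fail(11)=0 chase 'c': 0 ⇒ 11;  out=∅∪out(11)=∅
  fail(3) 'ddd': from fail(2)=1 chase 'd': 1 ⇒ 2;  out={0}∪out(2)={0}
  fail(6) 'add': from fail(5)=1 chase 'd': 1 ⇒ 2;  out=∅∪out(2)=∅
  fail(9) 'aad': from fail(8)=4 chase 'd': 4 ⇒ 5;  out=∅∪out(5)=∅
  fail(13) 'cca': from fail(12)=11 chase 'a': 11→0 ⇒ 4;  out={3}∪out(4)={3}
  fail(7) 'addd': from fail(6)=2 chase 'd': 2 ⇒ 3;  out={1}∪out(3)={0,1}
  fail(10) 'aadd': from fail(9)=5 chase 'd': 5 ⇒ 6;  out={2}∪out(6)={2}

Scan:
i=0 'd': node 0→1
i=1 'c': node 1→11 (fail-walked)
i=2 'c': node 11→12
i=3 'a': node 12→13  ** P3@[1:3]
i=4 'a': node 13→8 (fail-walked)
i=5 'a': node 8→8 (fail-walked)
i=6 'd': node 8→9
i=7 'd': node 9→10  ** P2@[4:7]
i=8 'a': node 10→4 (fail-walked)
i=9 'c': node 4→11 (fail-walked)
i=10 'd': node 11→1 (fail-walked)
i=11 'd': node 1→2
i=12 'd': node 2→3  ** P0@[10:12]
i=13 'd': node 3→3 (fail-walked)  ** P0@[11:13]
i=14 'b': node 3→0 (fail-walked)
i=15 'a': node 0→4
i=16 'a': node 4→8
i=17 'a': node 8→8 (fail-walked)
i=18 'a': node 8→8 (fail-walked)
i=19 'd': node 8→9
i=20 'd': node 9→10  ** P2@[17:20]
i=21 'a': node 10→4 (fail-walked)
i=22 'c': node 4→11 (fail-walked)
i=23 'd': node 11→1 (fail-walked)
i=24 'c': node 1→11 (fail-walked)
i=25 'c': node 11→12
i=26 'a': node 12→13  ** P3@[24:26]
i=27 'd': node 13→5 (fail-walked)
i=28 'a': node 5→4 (fail-walked)
i=29 'a': node 4→8
i=30 'd': node 8→9
i=31 'd': node 9→10  ** P2@[28:31]
i=32 'a': node 10→4 (fail-walked)
i=33 'c': node 4→11 (fail-walked)
i=34 'c': node 11→12
i=35 'a': node 12→13  ** P3@[33:35]
i=36 'd': node 13→5 (fail-walked)
i=37 'd': node 5→6
i=38 'd': node 6→7  ** P0@[36:38],P1@[35:38]
i=39 'd': node 7→3 (fail-walked)  ** P0@[37:39]
i=40 'd': node 3→3 (fail-walked)  ** P0@[38:40]
i=41 'd': node 3→3 (fail-walked)  ** P0@[39:41]
i=42 'c': node 3→11 (fail-walked)
i=43 'c': node 11→12
i=44 'a': node 12→13  ** P3@[42:44]
i=45 'a': node 13→8 (fail-walked)
i=46 'a': node 8→8 (fail-walked)
i=47 'a': node 8→8 (fail-walked)
i=48 'a': node 8→8 (fail-walked)
i=49 'd': node 8→9
i=50 'd': node 9→10  ** P2@[47:50]
i=51 'a': node 10→4 (fail-walked)
i=52 'a': node 4→8
i=53 'a': node 8→8 (fail-walked)
i=54 'd': node 8→9
i=55 'd': node 9→10  ** P2@[52:55]
i=56 'a': node 10→4 (fail-walked)
i=57 'a': node 4→8
i=58 'd': node 8→9
i=59 'd': node 9→10  ** P2@[56:59]
i=60 'c': node 10→11 (fail-walked)
i=61 'a': node 11→4 (fail-walked)
i=62 'd': node 4→5

Matches: [[3,3],[7,2],[12,0],[13,0],[20,2],[26,3],[31,2],[35,3],[38,0],[38,1],[39,0],[40,0],[41,0],[44,3],[50,2],[55,2],[59,2]]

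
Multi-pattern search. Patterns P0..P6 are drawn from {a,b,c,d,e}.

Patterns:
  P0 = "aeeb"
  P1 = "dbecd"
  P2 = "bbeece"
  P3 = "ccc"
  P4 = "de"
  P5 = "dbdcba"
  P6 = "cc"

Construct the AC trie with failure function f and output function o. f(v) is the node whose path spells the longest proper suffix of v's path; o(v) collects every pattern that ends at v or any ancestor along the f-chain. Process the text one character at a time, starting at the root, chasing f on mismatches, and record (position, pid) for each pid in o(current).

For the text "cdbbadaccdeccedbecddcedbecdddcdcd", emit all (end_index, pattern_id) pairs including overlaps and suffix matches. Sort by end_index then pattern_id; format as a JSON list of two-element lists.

Construct AC machine:
Trie (insert patterns):
  n0 'ε': a→1 b→10 c→16 d→5
  n1 'a': e→2
  n2 'ae': e→3
  n3 'aee': b→4
  n4 'aeeb': ·  ←P0
  n5 'd': b→6 e→19
  n6 'db': d→20 e→7
  n7 'dbe': c→8
  n8 'dbec': d→9
  n9 'dbecd': ·  ←P1
  n10 'b': b→11
  n11 'bb': e→12
  n12 'bbe': e→13
  n13 'bbee': c→14
  n14 'bbeec': e→15
  n15 'bbeece': ·  ←P2
  n16 'c': c→17
  n17 'cc': c→18  ←P6
  n18 'ccc': ·  ←P3
  n19 'de': ·  ←P4
  n20 'dbd': c→21
  n21 'dbdc': b→22
  n22 'dbdcb': a→23
  n23 'dbdcba': ·  ←P5

BFS fail/out derivation:
  fail(1) 'a': from fail(0)=0 chase 'a': 0 ⇒ 0;  out=∅∪out(0)=∅
  fail(5) 'd': from fail(0)=0 chase 'd': 0 ⇒ 0;  out=∅∪out(0)=∅
  fail(10) 'b': from fail(0)=0 chase 'b': 0 ⇒ 0;  out=∅∪out(0)=∅
  fail(16) 'c': from fail(0)=0 chase 'c': 0 ⇒ 0;  out=∅∪out(0)=∅
  fail(2) 'ae': from fail(1)=0 chase 'e': 0 ⇒ 0;  out=∅∪out(0)=∅
  fail(6) 'db': from fail(5)=0 chase 'b': 0 ⇒ 10;  out=∅∪out(10)=∅
  fail(11) 'bb': from fail(10)=0 chase 'b': 0 ⇒ 10;  out=∅∪out(10)=∅
  fail(17) 'cc': from fail(16)=0 chase 'c': 0 ⇒ 16;  out={6}∪out(16)={6}
  fail(19) 'de': from fail(5)=0 chase 'e': 0 ⇒ 0;  out={4}∪out(0)={4}
  fail(3) 'aee': from fail(2)=0 chase 'e': 0 ⇒ 0;  out=∅∪out(0)=∅
  fail(7) 'dbe': from fail(6)=10 chase 'e': 10→0 ⇒ 0;  out=∅∪out(0)=∅
  fail(12) 'bbe': from fail(11)=10 chase 'e': 10→0 ⇒ 0;  out=∅∪out(0)=∅
  fail(18) 'ccc': from fail(17)=16 chase 'c': 16 ⇒ 17;  out={3}∪out(17)={3,6}
  fail(20) 'dbd': from fail(6)=10 chase 'd': 10→0 ⇒ 5;  out=∅∪out(5)=∅
  fail(4) 'aeeb': from fail(3)=0 chase 'b': 0 ⇒ 10;  out={0}∪out(10)={0}
  fail(8) 'dbec': from fail(7)=0 chase 'c': 0 ⇒ 16;  out=∅∪out(16)=∅
  fail(13) 'bbee': from fail(12)=0 chase 'e': 0 ⇒ 0;  out=∅∪out(0)=∅
  fail(21) 'dbdc': from fail(20)=5 chase 'c': 5→0 ⇒ 16;  out=∅∪out(16)=∅
  fail(9) 'dbecd': from fail(8)=16 chase 'd': 16→0 ⇒ 5;  out={1}∪out(5)={1}
  fail(14) 'bbeec': from fail(13)=0 chase 'c': 0 ⇒ 16;  out=∅∪out(16)=∅
  fail(22) 'dbdcb': from fail(21)=16 chase 'b': 16→0 ⇒ 10;  out=∅∪out(10)=∅
  fail(15) 'bbeece': from fail(14)=16 chase 'e': 16→0 ⇒ 0;  out={2}∪out(0)={2}
  fail(23) 'dbdcba': from fail(22)=10 chase 'a': 10→0 ⇒ 1;  out={5}∪out(1)={5}

Run:
pos 0 'c': at 16
pos 1 'd': at 5 ·f
pos 2 'b': at 6
pos 3 'b': at 11 ·f
pos 4 'a': at 1 ·f
pos 5 'd': at 5 ·f
pos 6 'a': at 1 ·f
pos 7 'c': at 16 ·f
pos 8 'c': at 17  emit P6@[7:8]
pos 9 'd': at 5 ·f
pos 10 'e': at 19  emit P4@[9:10]
pos 11 'c': at 16 ·f
pos 12 'c': at 17  emit P6@[11:12]
pos 13 'e': at 0 ·f
pos 14 'd': at 5
pos 15 'b': at 6
pos 16 'e': at 7
pos 17 'c': at 8
pos 18 'd': at 9  emit P1@[14:18]
pos 19 'd': at 5 ·f
pos 20 'c': at 16 ·f
pos 21 'e': at 0 ·f
pos 22 'd': at 5
pos 23 'b': at 6
pos 24 'e': at 7
pos 25 'c': at 8
pos 26 'd': at 9  emit P1@[22:26]
pos 27 'd': at 5 ·f
pos 28 'd': at 5 ·f
pos 29 'c': at 16 ·f
pos 30 'd': at 5 ·f
pos 31 'c': at 16 ·f
pos 32 'd': at 5 ·f

All matches (sorted): [[8,6],[10,4],[12,6],[18,1],[26,1]]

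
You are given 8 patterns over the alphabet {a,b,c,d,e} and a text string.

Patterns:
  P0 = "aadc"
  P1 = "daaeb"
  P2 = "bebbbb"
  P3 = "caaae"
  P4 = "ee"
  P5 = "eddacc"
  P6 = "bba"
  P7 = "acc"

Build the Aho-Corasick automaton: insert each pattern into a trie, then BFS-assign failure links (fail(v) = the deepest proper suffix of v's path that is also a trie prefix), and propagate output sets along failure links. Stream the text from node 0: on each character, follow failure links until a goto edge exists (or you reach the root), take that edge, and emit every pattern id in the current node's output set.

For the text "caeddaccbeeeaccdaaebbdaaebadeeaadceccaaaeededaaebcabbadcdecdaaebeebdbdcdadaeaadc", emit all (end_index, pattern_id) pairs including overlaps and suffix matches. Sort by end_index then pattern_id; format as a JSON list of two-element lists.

Construct AC machine:
Trie (insert patterns):
  n0 'ε': a→1 b→10 c→16 d→5 e→21
  n1 'a': a→2 c→30
  n2 'aa': d→3
  n3 'aad': c→4
  n4 'aadc': ·  [P0 ends]
  n5 'd': a→6
  n6 'da': a→7
  n7 'daa': e→8
  n8 'daae': b→9
  n9 'daaeb': ·  [P1 ends]
  n10 'b': b→28 e→11
  n11 'be': b→12
  n12 'beb': b→13
  n13 'bebb': b→14
  n14 'bebbb': b→15
  n15 'bebbbb': ·  [P2 ends]
  n16 'c': a→17
  n17 'ca': a→18
  n18 'caa': a→19
  n19 'caaa': e→20
  n20 'caaae': ·  [P3 ends]
  n21 'e': d→23 e→22
  n22 'ee': ·  [P4 ends]
  n23 'ed': d→24
  n24 'edd': a→25
  n25 'edda': c→26
  n26 'eddac': c→27
  n27 'eddacc': ·  [P5 ends]
  n28 'bb': a→29
  n29 'bba': ·  [P6 ends]
  n30 'ac': c→31
  n31 'acc': ·  [P7 ends]

BFS fail/out derivation:
  fail(1) 'a': from fail(0)=0 chase 'a': 0 ⇒ 0;  out=∅∪out(0)=∅
  fail(5) 'd': from fail(0)=0 chase 'd': 0 ⇒ 0;  out=∅∪out(0)=∅
  fail(10) 'b': from fail(0)=0 chase 'b': 0 ⇒ 0;  out=∅∪out(0)=∅
  fail(16) 'c': from fail(0)=0 chase 'c': 0 ⇒ 0;  out=∅∪out(0)=∅
  fail(21) 'e': from fail(0)=0 chase 'e': 0 ⇒ 0;  out=∅∪out(0)=∅
  fail(2) 'aa': from fail(1)=0 chase 'a': 0 ⇒ 1;  out=∅∪out(1)=∅
  fail(6) 'da': from fail(5)=0 chase 'a': 0 ⇒ 1;  out=∅∪out(1)=∅
  fail(11) 'be': from fail(10)=0 chase 'e': 0 ⇒ 21;  out=∅∪out(21)=∅
  fail(17) 'ca': from fail(16)=0 chase 'a': 0 ⇒ 1;  out=∅∪out(1)=∅
  fail(22) 'ee': from fail(21)=0 chase 'e': 0 ⇒ 21;  out={4}∪out(21)={4}
  fail(23) 'ed': from fail(21)=0 chase 'd': 0 ⇒ 5;  out=∅∪out(5)=∅
  fail(28) 'bb': from fail(10)=0 chase 'b': 0 ⇒ 10;  out=∅∪out(10)=∅
  fail(30) 'ac': from fail(1)=0 chase 'c': 0 ⇒ 16;  out=∅∪out(16)=∅
  fail(3) 'aad': from fail(2)=1 chase 'd': 1→0 ⇒ 5;  out=∅∪out(5)=∅
  fail(7) 'daa': from fail(6)=1 chase 'a': 1 ⇒ 2;  out=∅∪out(2)=∅
  fail(12) 'beb': from fail(11)=21 chase 'b': 21→0 ⇒ 10;  out=∅∪out(10)=∅
  fail(18) 'caa': from fail(17)=1 chase 'a': 1 ⇒ 2;  out=∅∪out(2)=∅
  fail(24) 'edd': from fail(23)=5 chase 'd': 5→0 ⇒ 5;  out=∅∪out(5)=∅
  fail(29) 'bba': from fail(28)=10 chase 'a': 10→0 ⇒ 1;  out={6}∪out(1)={6}
  fail(31) 'acc': from fail(30)=16 chase 'c': 16→0 ⇒ 16;  out={7}∪out(16)={7}
  fail(4) 'aadc': from fail(3)=5 chase 'c': 5→0 ⇒ 16;  out={0}∪out(16)={0}
  fail(8) 'daae': from fail(7)=2 chase 'e': 2→1→0 ⇒ 21;  out=∅∪out(21)=∅
  fail(13) 'bebb': from fail(12)=10 chase 'b': 10 ⇒ 28;  out=∅∪out(28)=∅
  fail(19) 'caaa': from fail(18)=2 chase 'a': 2→1 ⇒ 2;  out=∅∪out(2)=∅
  fail(25) 'edda': from fail(24)=5 chase 'a': 5 ⇒ 6;  out=∅∪out(6)=∅
  fail(9) 'daaeb': from fail(8)=21 chase 'b': 21→0 ⇒ 10;  out={1}∪out(10)={1}
  fail(14) 'bebbb': from fail(13)=28 chase 'b': 28→10 ⇒ 28;  out=∅∪out(28)=∅
  fail(20) 'caaae': from fail(19)=2 chase 'e': 2→1→0 ⇒ 21;  out={3}∪out(21)={3}
  fail(26) 'eddac': from fail(25)=6 chase 'c': 6→1 ⇒ 30;  out=∅∪out(30)=∅
  fail(15) 'bebbbb': from fail(14)=28 chase 'b': 28→10 ⇒ 28;  out={2}∪out(28)={2}
  fail(27) 'eddacc': from fail(26)=30 chase 'c': 30 ⇒ 31;  out={5}∪out(31)={5,7}

Text stream:
pos 0 'c': at 16
pos 1 'a': at 17
pos 2 'e': at 21 ·f
pos 3 'd': at 23
pos 4 'd': at 24
pos 5 'a': at 25
pos 6 'c': at 26
pos 7 'c': at 27  → match P5@[2:7],P7@[5:7]
pos 8 'b': at 10 ·f
pos 9 'e': at 11
pos 10 'e': at 22 ·f  → match P4@[9:10]
pos 11 'e': at 22 ·f  → match P4@[10:11]
pos 12 'a': at 1 ·f
pos 13 'c': at 30
pos 14 'c': at 31  → match P7@[12:14]
pos 15 'd': at 5 ·f
pos 16 'a': at 6
pos 17 'a': at 7
pos 18 'e': at 8
pos 19 'b': at 9  → match P1@[15:19]
pos 20 'b': at 28 ·f
pos 21 'd': at 5 ·f
pos 22 'a': at 6
pos 23 'a': at 7
pos 24 'e': at 8
pos 25 'b': at 9  → match P1@[21:25]
pos 26 'a': at 1 ·f
pos 27 'd': at 5 ·f
pos 28 'e': at 21 ·f
pos 29 'e': at 22  → match P4@[28:29]
pos 30 'a': at 1 ·f
pos 31 'a': at 2
pos 32 'd': at 3
pos 33 'c': at 4  → match P0@[30:33]
pos 34 'e': at 21 ·f
pos 35 'c': at 16 ·f
pos 36 'c': at 16 ·f
pos 37 'a': at 17
pos 38 'a': at 18
pos 39 'a': at 19
pos 40 'e': at 20  → match P3@[36:40]
pos 41 'e': at 22 ·f  → match P4@[40:41]
pos 42 'd': at 23 ·f
pos 43 'e': at 21 ·f
pos 44 'd': at 23
pos 45 'a': at 6 ·f
pos 46 'a': at 7
pos 47 'e': at 8
pos 48 'b': at 9  → match P1@[44:48]
pos 49 'c': at 16 ·f
pos 50 'a': at 17
pos 51 'b': at 10 ·f
pos 52 'b': at 28
pos 53 'a': at 29  → match P6@[51:53]
pos 54 'd': at 5 ·f
pos 55 'c': at 16 ·f
pos 56 'd': at 5 ·f
pos 57 'e': at 21 ·f
pos 58 'c': at 16 ·f
pos 59 'd': at 5 ·f
pos 60 'a': at 6
pos 61 'a': at 7
pos 62 'e': at 8
pos 63 'b': at 9  → match P1@[59:63]
pos 64 'e': at 11 ·f
pos 65 'e': at 22 ·f  → match P4@[64:65]
pos 66 'b': at 10 ·f
pos 67 'd': at 5 ·f
pos 68 'b': at 10 ·f
pos 69 'd': at 5 ·f
pos 70 'c': at 16 ·f
pos 71 'd': at 5 ·f
pos 72 'a': at 6
pos 73 'd': at 5 ·f
pos 74 'a': at 6
pos 75 'e': at 21 ·f
pos 76 'a': at 1 ·f
pos 77 'a': at 2
pos 78 'd': at 3
pos 79 'c': at 4  → match P0@[76:79]

All matches (sorted): [[7,5],[7,7],[10,4],[11,4],[14,7],[19,1],[25,1],[29,4],[33,0],[40,3],[41,4],[48,1],[53,6],[63,1],[65,4],[79,0]]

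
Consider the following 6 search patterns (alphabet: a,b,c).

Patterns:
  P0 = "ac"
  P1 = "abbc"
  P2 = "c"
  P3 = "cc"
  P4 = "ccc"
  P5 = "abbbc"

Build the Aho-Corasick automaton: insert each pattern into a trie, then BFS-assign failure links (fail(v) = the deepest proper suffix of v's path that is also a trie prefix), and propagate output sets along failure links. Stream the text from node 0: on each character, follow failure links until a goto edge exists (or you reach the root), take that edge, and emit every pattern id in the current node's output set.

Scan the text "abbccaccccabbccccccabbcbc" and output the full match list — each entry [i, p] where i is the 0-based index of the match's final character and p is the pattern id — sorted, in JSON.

Build automaton:
Trie (insert patterns):
  n0 'ε': a→1 c→6
  n1 'a': b→3 c→2
  n2 'ac': ·  ←P0
  n3 'ab': b→4
  n4 'abb': b→9 c→5
  n5 'abbc': ·  ←P1
  n6 'c': c→7  ←P2
  n7 'cc': c→8  ←P3
  n8 'ccc': ·  ←P4
  n9 'abbb': c→10
  n10 'abbbc': ·  ←P5

Failure links (BFS by depth):
  fail(1) 'a': from fail(0)=0 chase 'a': 0 ⇒ 0;  out=∅∪out(0)=∅
  fail(6) 'c': from fail(0)=0 chase 'c': 0 ⇒ 0;  out={2}∪out(0)={2}
  fail(2) 'ac': from fail(1)=0 chase 'c': 0 ⇒ 6;  out={0}∪out(6)={0,2}
  fail(3) 'ab': from fail(1)=0 chase 'b': 0 ⇒ 0;  out=∅∪out(0)=∅
  fail(7) 'cc': from fail(6)=0 chase 'c': 0 ⇒ 6;  out={3}∪out(6)={2,3}
  fail(4) 'abb': from fail(3)=0 chase 'b': 0 ⇒ 0;  out=∅∪out(0)=∅
  fail(8) 'ccc': from fail(7)=6 chase 'c': 6 ⇒ 7;  out={4}∪out(7)={2,3,4}
  fail(5) 'abbc': from fail(4)=0 chase 'c': 0 ⇒ 6;  out={1}∪out(6)={1,2}
  fail(9) 'abbb': from fail(4)=0 chase 'b': 0 ⇒ 0;  out=∅∪out(0)=∅
  fail(10) 'abbbc': from fail(9)=0 chase 'c': 0 ⇒ 6;  out={5}∪out(6)={2,5}

Scan:
i=0 'a': node 0→1
i=1 'b': node 1→3
i=2 'b': node 3→4
i=3 'c': node 4→5  emit P1@[0:3],P2@[3:3]
i=4 'c': node 5→7 (fail-walked)  emit P2@[4:4],P3@[3:4]
i=5 'a': node 7→1 (fail-walked)
i=6 'c': node 1→2  emit P0@[5:6],P2@[6:6]
i=7 'c': node 2→7 (fail-walked)  emit P2@[7:7],P3@[6:7]
i=8 'c': node 7→8  emit P2@[8:8],P3@[7:8],P4@[6:8]
i=9 'c': node 8→8 (fail-walked)  emit P2@[9:9],P3@[8:9],P4@[7:9]
i=10 'a': node 8→1 (fail-walked)
i=11 'b': node 1→3
i=12 'b': node 3→4
i=13 'c': node 4→5  emit P1@[10:13],P2@[13:13]
i=14 'c': node 5→7 (fail-walked)  emit P2@[14:14],P3@[13:14]
i=15 'c': node 7→8  emit P2@[15:15],P3@[14:15],P4@[13:15]
i=16 'c': node 8→8 (fail-walked)  emit P2@[16:16],P3@[15:16],P4@[14:16]
i=17 'c': node 8→8 (fail-walked)  emit P2@[17:17],P3@[16:17],P4@[15:17]
i=18 'c': node 8→8 (fail-walked)  emit P2@[18:18],P3@[17:18],P4@[16:18]
i=19 'a': node 8→1 (fail-walked)
i=20 'b': node 1→3
i=21 'b': node 3→4
i=22 'c': node 4→5  emit P1@[19:22],P2@[22:22]
i=23 'b': node 5→0 (fail-walked)
i=24 'c': node 0→6  emit P2@[24:24]

All matches (sorted): [[3,1],[3,2],[4,2],[4,3],[6,0],[6,2],[7,2],[7,3],[8,2],[8,3],[8,4],[9,2],[9,3],[9,4],[13,1],[13,2],[14,2],[14,3],[15,2],[15,3],[15,4],[16,2],[16,3],[16,4],[17,2],[17,3],[17,4],[18,2],[18,3],[18,4],[22,1],[22,2],[24,2]]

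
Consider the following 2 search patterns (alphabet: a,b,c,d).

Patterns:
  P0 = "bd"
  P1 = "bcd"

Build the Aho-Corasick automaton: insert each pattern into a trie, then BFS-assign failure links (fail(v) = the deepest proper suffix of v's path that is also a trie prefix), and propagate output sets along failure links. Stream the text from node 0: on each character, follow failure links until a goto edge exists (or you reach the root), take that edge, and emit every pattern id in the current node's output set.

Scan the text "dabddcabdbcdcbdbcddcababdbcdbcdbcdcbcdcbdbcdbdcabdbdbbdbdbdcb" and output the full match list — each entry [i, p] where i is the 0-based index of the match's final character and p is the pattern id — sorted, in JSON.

Build:
Trie (insert patterns):
  0='ε' goto b→1
  1='b' goto c→3 d→2
  2='bd' goto ·  [P0 ends]
  3='bc' goto d→4
  4='bcd' goto ·  [P1 ends]

BFS fail/out derivation:
  n1('b'): parent n0 fail=0; on 'b' 0 → fail=0;  out ∅∪∅=∅
  n2('bd'): parent n1 fail=0; on 'd' 0 → fail=0;  out {0}∪∅={0}
  n3('bc'): parent n1 fail=0; on 'c' 0 → fail=0;  out ∅∪∅=∅
  n4('bcd'): parent n3 fail=0; on 'd' 0 → fail=0;  out {1}∪∅={1}

Scan:
pos 0 'd': at 0
pos 1 'a': at 0
pos 2 'b': at 1
pos 3 'd': at 2  ** P0@[2:3]
pos 4 'd': at 0 (via fail)
pos 5 'c': at 0
pos 6 'a': at 0
pos 7 'b': at 1
pos 8 'd': at 2  ** P0@[7:8]
pos 9 'b': at 1 (via fail)
pos 10 'c': at 3
pos 11 'd': at 4  ** P1@[9:11]
pos 12 'c': at 0 (via fail)
pos 13 'b': at 1
pos 14 'd': at 2  ** P0@[13:14]
pos 15 'b': at 1 (via fail)
pos 16 'c': at 3
pos 17 'd': at 4  ** P1@[15:17]
pos 18 'd': at 0 (via fail)
pos 19 'c': at 0
pos 20 'a': at 0
pos 21 'b': at 1
pos 22 'a': at 0 (via fail)
pos 23 'b': at 1
pos 24 'd': at 2  ** P0@[23:24]
pos 25 'b': at 1 (via fail)
pos 26 'c': at 3
pos 27 'd': at 4  ** P1@[25:27]
pos 28 'b': at 1 (via fail)
pos 29 'c': at 3
pos 30 'd': at 4  ** P1@[28:30]
pos 31 'b': at 1 (via fail)
pos 32 'c': at 3
pos 33 'd': at 4  ** P1@[31:33]
pos 34 'c': at 0 (via fail)
pos 35 'b': at 1
pos 36 'c': at 3
pos 37 'd': at 4  ** P1@[35:37]
pos 38 'c': at 0 (via fail)
pos 39 'b': at 1
pos 40 'd': at 2  ** P0@[39:40]
pos 41 'b': at 1 (via fail)
pos 42 'c': at 3
pos 43 'd': at 4  ** P1@[41:43]
pos 44 'b': at 1 (via fail)
pos 45 'd': at 2  ** P0@[44:45]
pos 46 'c': at 0 (via fail)
pos 47 'a': at 0
pos 48 'b': at 1
pos 49 'd': at 2  ** P0@[48:49]
pos 50 'b': at 1 (via fail)
pos 51 'd': at 2  ** P0@[50:51]
pos 52 'b': at 1 (via fail)
pos 53 'b': at 1 (via fail)
pos 54 'd': at 2  ** P0@[53:54]
pos 55 'b': at 1 (via fail)
pos 56 'd': at 2  ** P0@[55:56]
pos 57 'b': at 1 (via fail)
pos 58 'd': at 2  ** P0@[57:58]
pos 59 'c': at 0 (via fail)
pos 60 'b': at 1

Matches: [[3,0],[8,0],[11,1],[14,0],[17,1],[24,0],[27,1],[30,1],[33,1],[37,1],[40,0],[43,1],[45,0],[49,0],[51,0],[54,0],[56,0],[58,0]]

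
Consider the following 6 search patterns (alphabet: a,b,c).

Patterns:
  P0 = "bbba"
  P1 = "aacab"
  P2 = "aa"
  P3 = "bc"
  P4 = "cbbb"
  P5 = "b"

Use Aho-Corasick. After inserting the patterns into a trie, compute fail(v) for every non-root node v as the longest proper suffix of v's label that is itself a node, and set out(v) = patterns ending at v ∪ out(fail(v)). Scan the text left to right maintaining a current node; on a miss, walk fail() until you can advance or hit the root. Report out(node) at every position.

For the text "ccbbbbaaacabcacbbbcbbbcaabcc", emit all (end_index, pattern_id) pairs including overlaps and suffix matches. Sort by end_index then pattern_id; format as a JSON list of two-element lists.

Build automaton:
Trie nodes:
  0='ε' goto a→5 b→1 c→11
  1='b' goto b→2 c→10  ←P5
  2='bb' goto b→3
  3='bbb' goto a→4
  4='bbba' goto ·  ←P0
  5='a' goto a→6
  6='aa' goto c→7  ←P2
  7='aac' goto a→8
  8='aaca' goto b→9
  9='aacab' goto ·  ←P1
  10='bc' goto ·  ←P3
  11='c' goto b→12
  12='cb' goto b→13
  13='cbb' goto b→14
  14='cbbb' goto ·  ←P4

Failure links (BFS by depth):
  fail(1) 'b': from fail(0)=0 chase 'b': 0 ⇒ 0;  out={5}∪out(0)={5}
  fail(5) 'a': from fail(0)=0 chase 'a': 0 ⇒ 0;  out=∅∪out(0)=∅
  fail(11) 'c': from fail(0)=0 chase 'c': 0 ⇒ 0;  out=∅∪out(0)=∅
  fail(2) 'bb': from fail(1)=0 chase 'b': 0 ⇒ 1;  out=∅∪out(1)={5}
  fail(6) 'aa': from fail(5)=0 chase 'a': 0 ⇒ 5;  out={2}∪out(5)={2}
  fail(10) 'bc': from fail(1)=0 chase 'c': 0 ⇒ 11;  out={3}∪out(11)={3}
  fail(12) 'cb': from fail(11)=0 chase 'b': 0 ⇒ 1;  out=∅∪out(1)={5}
  fail(3) 'bbb': from fail(2)=1 chase 'b': 1 ⇒ 2;  out=∅∪out(2)={5}
  fail(7) 'aac': from fail(6)=5 chase 'c': 5→0 ⇒ 11;  out=∅∪out(11)=∅
  fail(13) 'cbb': from fail(12)=1 chase 'b': 1 ⇒ 2;  out=∅∪out(2)={5}
  fail(4) 'bbba': from fail(3)=2 chase 'a': 2→1→0 ⇒ 5;  out={0}∪out(5)={0}
  fail(8) 'aaca': from fail(7)=11 chase 'a': 11→0 ⇒ 5;  out=∅∪out(5)=∅
  fail(14) 'cbbb': from fail(13)=2 chase 'b': 2 ⇒ 3;  out={4}∪out(3)={4,5}
  fail(9) 'aacab': from fail(8)=5 chase 'b': 5→0 ⇒ 1;  out={1}∪out(1)={1,5}

Text stream:
i=0 'c': node 0→11
i=1 'c': node 11→11 (fail-walked)
i=2 'b': node 11→12  → match P5@[2:2]
i=3 'b': node 12→13  → match P5@[3:3]
i=4 'b': node 13→14  → match P4@[1:4],P5@[4:4]
i=5 'b': node 14→3 (fail-walked)  → match P5@[5:5]
i=6 'a': node 3→4  → match P0@[3:6]
i=7 'a': node 4→6 (fail-walked)  → match P2@[6:7]
i=8 'a': node 6→6 (fail-walked)  → match P2@[7:8]
i=9 'c': node 6→7
i=10 'a': node 7→8
i=11 'b': node 8→9  → match P1@[7:11],P5@[11:11]
i=12 'c': node 9→10 (fail-walked)  → match P3@[11:12]
i=13 'a': node 10→5 (fail-walked)
i=14 'c': node 5→11 (fail-walked)
i=15 'b': node 11→12  → match P5@[15:15]
i=16 'b': node 12→13  → match P5@[16:16]
i=17 'b': node 13→14  → match P4@[14:17],P5@[17:17]
i=18 'c': node 14→10 (fail-walked)  → match P3@[17:18]
i=19 'b': node 10→12 (fail-walked)  → match P5@[19:19]
i=20 'b': node 12→13  → match P5@[20:20]
i=21 'b': node 13→14  → match P4@[18:21],P5@[21:21]
i=22 'c': node 14→10 (fail-walked)  → match P3@[21:22]
i=23 'a': node 10→5 (fail-walked)
i=24 'a': node 5→6  → match P2@[23:24]
i=25 'b': node 6→1 (fail-walked)  → match P5@[25:25]
i=26 'c': node 1→10  → match P3@[25:26]
i=27 'c': node 10→11 (fail-walked)

Matches: [[2,5],[3,5],[4,4],[4,5],[5,5],[6,0],[7,2],[8,2],[11,1],[11,5],[12,3],[15,5],[16,5],[17,4],[17,5],[18,3],[19,5],[20,5],[21,4],[21,5],[22,3],[24,2],[25,5],[26,3]]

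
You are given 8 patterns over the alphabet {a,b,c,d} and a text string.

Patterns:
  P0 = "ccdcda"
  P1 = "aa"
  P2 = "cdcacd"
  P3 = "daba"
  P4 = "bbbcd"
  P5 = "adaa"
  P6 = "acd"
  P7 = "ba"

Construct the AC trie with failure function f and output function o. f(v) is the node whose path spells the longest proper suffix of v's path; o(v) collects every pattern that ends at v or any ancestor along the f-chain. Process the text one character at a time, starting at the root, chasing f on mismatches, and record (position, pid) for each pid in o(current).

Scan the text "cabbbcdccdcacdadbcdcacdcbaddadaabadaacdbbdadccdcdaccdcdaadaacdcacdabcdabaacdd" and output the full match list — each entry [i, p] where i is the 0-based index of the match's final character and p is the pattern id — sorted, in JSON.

Build:
Trie (insert patterns):
  0='ε' goto a→7 b→18 c→1 d→14
  1='c' goto c→2 d→9
  2='cc' goto d→3
  3='ccd' goto c→4
  4='ccdc' goto d→5
  5='ccdcd' goto a→6
  6='ccdcda' goto ·  [P0 ends]
  7='a' goto a→8 c→26 d→23
  8='aa' goto ·  [P1 ends]
  9='cd' goto c→10
  10='cdc' goto a→11
  11='cdca' goto c→12
  12='cdcac' goto d→13
  13='cdcacd' goto ·  [P2 ends]
  14='d' goto a→15
  15='da' goto b→16
  16='dab' goto a→17
  17='daba' goto ·  [P3 ends]
  18='b' goto a→28 b→19
  19='bb' goto b→20
  20='bbb' goto c→21
  21='bbbc' goto d→22
  22='bbbcd' goto ·  [P4 ends]
  23='ad' goto a→24
  24='ada' goto a→25
  25='adaa' goto ·  [P5 ends]
  26='ac' goto d→27
  27='acd' goto ·  [P6 ends]
  28='ba' goto ·  [P7 ends]

BFS fail/out derivation:
  n1('c'): parent n0 fail=0; on 'c' 0 → fail=0;  out ∅∪∅=∅
  n7('a'): parent n0 fail=0; on 'a' 0 → fail=0;  out ∅∪∅=∅
  n14('d'): parent n0 fail=0; on 'd' 0 → fail=0;  out ∅∪∅=∅
  n18('b'): parent n0 fail=0; on 'b' 0 → fail=0;  out ∅∪∅=∅
  n2('cc'): parent n1 fail=0; on 'c' 0 → fail=1;  out ∅∪∅=∅
  n8('aa'): parent n7 fail=0; on 'a' 0 → fail=7;  out {1}∪∅={1}
  n9('cd'): parent n1 fail=0; on 'd' 0 → fail=14;  out ∅∪∅=∅
  n15('da'): parent n14 fail=0; on 'a' 0 → fail=7;  out ∅∪∅=∅
  n19('bb'): parent n18 fail=0; on 'b' 0 → fail=18;  out ∅∪∅=∅
  n23('ad'): parent n7 fail=0; on 'd' 0 → fail=14;  out ∅∪∅=∅
  n26('ac'): parent n7 fail=0; on 'c' 0 → fail=1;  out ∅∪∅=∅
  n28('ba'): parent n18 fail=0; on 'a' 0 → fail=7;  out {7}∪∅={7}
  n3('ccd'): parent n2 fail=1; on 'd' 1 → fail=9;  out ∅∪∅=∅
  n10('cdc'): parent n9 fail=14; on 'c' 14→0 → fail=1;  out ∅∪∅=∅
  n16('dab'): parent n15 fail=7; on 'b' 7→0 → fail=18;  out ∅∪∅=∅
  n20('bbb'): parent n19 fail=18; on 'b' 18 → fail=19;  out ∅∪∅=∅
  n24('ada'): parent n23 fail=14; on 'a' 14 → fail=15;  out ∅∪∅=∅
  n27('acd'): parent n26 fail=1; on 'd' 1 → fail=9;  out {6}∪∅={6}
  n4('ccdc'): parent n3 fail=9; on 'c' 9 → fail=10;  out ∅∪∅=∅
  n11('cdca'): parent n10 fail=1; on 'a' 1→0 → fail=7;  out ∅∪∅=∅
  n17('daba'): parent n16 fail=18; on 'a' 18 → fail=28;  out {3}∪{7}={3,7}
  n21('bbbc'): parent n20 fail=19; on 'c' 19→18→0 → fail=1;  out ∅∪∅=∅
  n25('adaa'): parent n24 fail=15; on 'a' 15→7 → fail=8;  out {5}∪{1}={1,5}
  n5('ccdcd'): parent n4 fail=10; on 'd' 10→1 → fail=9;  out ∅∪∅=∅
  n12('cdcac'): parent n11 fail=7; on 'c' 7 → fail=26;  out ∅∪∅=∅
  n22('bbbcd'): parent n21 fail=1; on 'd' 1 → fail=9;  out {4}∪∅={4}
  n6('ccdcda'): parent n5 fail=9; on 'a' 9→14 → fail=15;  out {0}∪∅={0}
  n13('cdcacd'): parent n12 fail=26; on 'd' 26 → fail=27;  out {2}∪{6}={2,6}

Run:
pos 0 'c': at 1
pos 1 'a': at 7 ·f
pos 2 'b': at 18 ·f
pos 3 'b': at 19
pos 4 'b': at 20
pos 5 'c': at 21
pos 6 'd': at 22  ** P4@[2:6]
pos 7 'c': at 10 ·f
pos 8 'c': at 2 ·f
pos 9 'd': at 3
pos 10 'c': at 4
pos 11 'a': at 11 ·f
pos 12 'c': at 12
pos 13 'd': at 13  ** P2@[8:13],P6@[11:13]
pos 14 'a': at 15 ·f
pos 15 'd': at 23 ·f
pos 16 'b': at 18 ·f
pos 17 'c': at 1 ·f
pos 18 'd': at 9
pos 19 'c': at 10
pos 20 'a': at 11
pos 21 'c': at 12
pos 22 'd': at 13  ** P2@[17:22],P6@[20:22]
pos 23 'c': at 10 ·f
pos 24 'b': at 18 ·f
pos 25 'a': at 28  ** P7@[24:25]
pos 26 'd': at 23 ·f
pos 27 'd': at 14 ·f
pos 28 'a': at 15
pos 29 'd': at 23 ·f
pos 30 'a': at 24
pos 31 'a': at 25  ** P1@[30:31],P5@[28:31]
pos 32 'b': at 18 ·f
pos 33 'a': at 28  ** P7@[32:33]
pos 34 'd': at 23 ·f
pos 35 'a': at 24
pos 36 'a': at 25  ** P1@[35:36],P5@[33:36]
pos 37 'c': at 26 ·f
pos 38 'd': at 27  ** P6@[36:38]
pos 39 'b': at 18 ·f
pos 40 'b': at 19
pos 41 'd': at 14 ·f
pos 42 'a': at 15
pos 43 'd': at 23 ·f
pos 44 'c': at 1 ·f
pos 45 'c': at 2
pos 46 'd': at 3
pos 47 'c': at 4
pos 48 'd': at 5
pos 49 'a': at 6  ** P0@[44:49]
pos 50 'c': at 26 ·f
pos 51 'c': at 2 ·f
pos 52 'd': at 3
pos 53 'c': at 4
pos 54 'd': at 5
pos 55 'a': at 6  ** P0@[50:55]
pos 56 'a': at 8 ·f  ** P1@[55:56]
pos 57 'd': at 23 ·f
pos 58 'a': at 24
pos 59 'a': at 25  ** P1@[58:59],P5@[56:59]
pos 60 'c': at 26 ·f
pos 61 'd': at 27  ** P6@[59:61]
pos 62 'c': at 10 ·f
pos 63 'a': at 11
pos 64 'c': at 12
pos 65 'd': at 13  ** P2@[60:65],P6@[63:65]
pos 66 'a': at 15 ·f
pos 67 'b': at 16
pos 68 'c': at 1 ·f
pos 69 'd': at 9
pos 70 'a': at 15 ·f
pos 71 'b': at 16
pos 72 'a': at 17  ** P3@[69:72],P7@[71:72]
pos 73 'a': at 8 ·f  ** P1@[72:73]
pos 74 'c': at 26 ·f
pos 75 'd': at 27  ** P6@[73:75]
pos 76 'd': at 14 ·f

All matches (sorted): [[6,4],[13,2],[13,6],[22,2],[22,6],[25,7],[31,1],[31,5],[33,7],[36,1],[36,5],[38,6],[49,0],[55,0],[56,1],[59,1],[59,5],[61,6],[65,2],[65,6],[72,3],[72,7],[73,1],[75,6]]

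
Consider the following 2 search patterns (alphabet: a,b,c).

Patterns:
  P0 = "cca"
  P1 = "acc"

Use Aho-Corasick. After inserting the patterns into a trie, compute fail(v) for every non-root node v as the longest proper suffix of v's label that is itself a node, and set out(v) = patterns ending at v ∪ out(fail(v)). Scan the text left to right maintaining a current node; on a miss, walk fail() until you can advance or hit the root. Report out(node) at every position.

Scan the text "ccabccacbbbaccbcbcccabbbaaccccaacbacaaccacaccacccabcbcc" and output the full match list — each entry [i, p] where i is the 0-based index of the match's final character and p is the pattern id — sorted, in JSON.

Construct AC machine:
Trie nodes:
  n0 'ε': a→4 c→1
  n1 'c': c→2
  n2 'cc': a→3
  n3 'cca': ·  ←P0
  n4 'a': c→5
  n5 'ac': c→6
  n6 'acc': ·  ←P1

Failure links (BFS by depth):
  n1('c'): parent n0 fail=0; on 'c' 0 → fail=0;  out ∅∪∅=∅
  n4('a'): parent n0 fail=0; on 'a' 0 → fail=0;  out ∅∪∅=∅
  n2('cc'): parent n1 fail=0; on 'c' 0 → fail=1;  out ∅∪∅=∅
  n5('ac'): parent n4 fail=0; on 'c' 0 → fail=1;  out ∅∪∅=∅
  n3('cca'): parent n2 fail=1; on 'a' 1→0 → fail=4;  out {0}∪∅={0}
  n6('acc'): parent n5 fail=1; on 'c' 1 → fail=2;  out {1}∪∅={1}

Text stream:
i=0 'c': node 0→1
i=1 'c': node 1→2
i=2 'a': node 2→3  → match P0@[0:2]
i=3 'b': node 3→0 (via fail)
i=4 'c': node 0→1
i=5 'c': node 1→2
i=6 'a': node 2→3  → match P0@[4:6]
i=7 'c': node 3→5 (via fail)
i=8 'b': node 5→0 (via fail)
i=9 'b': node 0→0
i=10 'b': node 0→0
i=11 'a': node 0→4
i=12 'c': node 4→5
i=13 'c': node 5→6  → match P1@[11:13]
i=14 'b': node 6→0 (via fail)
i=15 'c': node 0→1
i=16 'b': node 1→0 (via fail)
i=17 'c': node 0→1
i=18 'c': node 1→2
i=19 'c': node 2→2 (via fail)
i=20 'a': node 2→3  → match P0@[18:20]
i=21 'b': node 3→0 (via fail)
i=22 'b': node 0→0
i=23 'b': node 0→0
i=24 'a': node 0→4
i=25 'a': node 4→4 (via fail)
i=26 'c': node 4→5
i=27 'c': node 5→6  → match P1@[25:27]
i=28 'c': node 6→2 (via fail)
i=29 'c': node 2→2 (via fail)
i=30 'a': node 2→3  → match P0@[28:30]
i=31 'a': node 3→4 (via fail)
i=32 'c': node 4→5
i=33 'b': node 5→0 (via fail)
i=34 'a': node 0→4
i=35 'c': node 4→5
i=36 'a': node 5→4 (via fail)
i=37 'a': node 4→4 (via fail)
i=38 'c': node 4→5
i=39 'c': node 5→6  → match P1@[37:39]
i=40 'a': node 6→3 (via fail)  → match P0@[38:40]
i=41 'c': node 3→5 (via fail)
i=42 'a': node 5→4 (via fail)
i=43 'c': node 4→5
i=44 'c': node 5→6  → match P1@[42:44]
i=45 'a': node 6→3 (via fail)  → match P0@[43:45]
i=46 'c': node 3→5 (via fail)
i=47 'c': node 5→6  → match P1@[45:47]
i=48 'c': node 6→2 (via fail)
i=49 'a': node 2→3  → match P0@[47:49]
i=50 'b': node 3→0 (via fail)
i=51 'c': node 0→1
i=52 'b': node 1→0 (via fail)
i=53 'c': node 0→1
i=54 'c': node 1→2

All matches (sorted): [[2,0],[6,0],[13,1],[20,0],[27,1],[30,0],[39,1],[40,0],[44,1],[45,0],[47,1],[49,0]]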